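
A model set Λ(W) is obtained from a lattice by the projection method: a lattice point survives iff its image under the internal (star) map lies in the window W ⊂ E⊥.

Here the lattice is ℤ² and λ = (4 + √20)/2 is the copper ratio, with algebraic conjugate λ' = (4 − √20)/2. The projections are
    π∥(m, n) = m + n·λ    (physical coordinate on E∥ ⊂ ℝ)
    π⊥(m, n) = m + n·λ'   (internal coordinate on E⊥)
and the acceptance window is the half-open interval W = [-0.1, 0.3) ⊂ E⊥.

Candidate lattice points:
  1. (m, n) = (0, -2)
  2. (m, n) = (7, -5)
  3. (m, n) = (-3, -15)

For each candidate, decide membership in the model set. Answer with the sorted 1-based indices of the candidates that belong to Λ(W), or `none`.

Numerically λ ≈ 4.236068 and λ' = −1/λ ≈ -0.236068.
#1 (0,-2): internal coord 0 + (-2)·λ' = +0.472136; +0.472136 ∉ [-0.1, 0.3) → out
#2 (7,-5): internal coord 7 + (-5)·λ' = +8.180340; +8.180340 ∉ [-0.1, 0.3) → out
#3 (-3,-15): internal coord -3 + (-15)·λ' = +0.541020; +0.541020 ∉ [-0.1, 0.3) → out

none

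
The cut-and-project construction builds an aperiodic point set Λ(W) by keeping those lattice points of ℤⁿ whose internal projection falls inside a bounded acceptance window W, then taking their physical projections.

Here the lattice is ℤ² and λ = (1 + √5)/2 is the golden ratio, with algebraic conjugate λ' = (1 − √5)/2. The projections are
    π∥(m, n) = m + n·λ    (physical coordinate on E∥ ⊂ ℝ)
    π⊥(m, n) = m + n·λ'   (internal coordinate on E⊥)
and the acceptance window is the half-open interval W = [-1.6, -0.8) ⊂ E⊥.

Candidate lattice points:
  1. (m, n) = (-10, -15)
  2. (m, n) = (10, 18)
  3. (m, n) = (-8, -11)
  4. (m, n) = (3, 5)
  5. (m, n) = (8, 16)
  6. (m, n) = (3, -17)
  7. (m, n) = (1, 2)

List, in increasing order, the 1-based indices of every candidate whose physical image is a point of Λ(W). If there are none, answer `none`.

2, 3

Compute λ' = (1−√5)/2 = -0.61803, so π⊥(m,n) = m -0.61803·n.
#1 (-10,-15): internal coord -10 + (-15)·λ' = -0.72949; -0.72949 ∉ [-1.6, -0.8) → out
#2 (10,18): internal coord 10 + (18)·λ' = -1.12461; -1.12461 ∈ [-1.6, -0.8) → IN Λ
#3 (-8,-11): internal coord -8 + (-11)·λ' = -1.20163; -1.20163 ∈ [-1.6, -0.8) → IN Λ
#4 (3,5): internal coord 3 + (5)·λ' = -0.09017; -0.09017 ∉ [-1.6, -0.8) → out
#5 (8,16): internal coord 8 + (16)·λ' = -1.88854; -1.88854 ∉ [-1.6, -0.8) → out
#6 (3,-17): internal coord 3 + (-17)·λ' = +13.50658; +13.50658 ∉ [-1.6, -0.8) → out
#7 (1,2): internal coord 1 + (2)·λ' = -0.23607; -0.23607 ∉ [-1.6, -0.8) → out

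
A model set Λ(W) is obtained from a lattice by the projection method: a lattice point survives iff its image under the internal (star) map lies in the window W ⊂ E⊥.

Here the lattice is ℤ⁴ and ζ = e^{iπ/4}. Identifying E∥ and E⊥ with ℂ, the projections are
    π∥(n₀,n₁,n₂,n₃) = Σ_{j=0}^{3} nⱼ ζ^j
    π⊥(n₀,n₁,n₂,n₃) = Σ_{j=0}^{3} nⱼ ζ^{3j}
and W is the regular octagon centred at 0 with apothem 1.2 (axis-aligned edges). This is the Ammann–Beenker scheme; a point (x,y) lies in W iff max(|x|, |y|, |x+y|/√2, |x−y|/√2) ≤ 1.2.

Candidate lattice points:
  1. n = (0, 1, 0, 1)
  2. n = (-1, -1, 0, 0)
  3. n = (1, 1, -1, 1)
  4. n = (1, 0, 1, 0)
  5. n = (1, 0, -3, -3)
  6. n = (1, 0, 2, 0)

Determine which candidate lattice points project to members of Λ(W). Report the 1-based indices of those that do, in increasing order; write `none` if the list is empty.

2

Internal map: ζ^{3j} for j=0..3 gives (1,0), (−√2/2,√2/2), (0,−1), (√2/2,√2/2).
#1 (0, 1, 0, 1): internal (0.0000, 1.4142); octagon support 1.4142 vs apothem 1.2 → ∉ W
#2 (-1, -1, 0, 0): internal (-0.2929, -0.7071); octagon support 0.7071 vs apothem 1.2 → ∈ W
#3 (1, 1, -1, 1): internal (1.0000, 2.4142); octagon support 2.4142 vs apothem 1.2 → ∉ W
#4 (1, 0, 1, 0): internal (1.0000, -1.0000); octagon support 1.4142 vs apothem 1.2 → ∉ W
#5 (1, 0, -3, -3): internal (-1.1213, 0.8787); octagon support 1.4142 vs apothem 1.2 → ∉ W
#6 (1, 0, 2, 0): internal (1.0000, -2.0000); octagon support 2.1213 vs apothem 1.2 → ∉ W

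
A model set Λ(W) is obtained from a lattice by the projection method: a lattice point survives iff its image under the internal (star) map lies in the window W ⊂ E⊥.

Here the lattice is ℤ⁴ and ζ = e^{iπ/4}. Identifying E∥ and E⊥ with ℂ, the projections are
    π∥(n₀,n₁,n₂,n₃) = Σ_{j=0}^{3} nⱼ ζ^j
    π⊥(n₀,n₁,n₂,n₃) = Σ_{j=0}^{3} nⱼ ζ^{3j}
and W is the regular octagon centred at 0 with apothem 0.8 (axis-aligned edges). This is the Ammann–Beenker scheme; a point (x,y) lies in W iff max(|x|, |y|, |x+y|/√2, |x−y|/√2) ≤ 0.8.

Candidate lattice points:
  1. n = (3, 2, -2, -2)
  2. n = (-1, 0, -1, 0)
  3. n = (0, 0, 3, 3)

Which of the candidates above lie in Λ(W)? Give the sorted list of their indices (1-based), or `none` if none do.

Internal map: ζ^{3j} for j=0..3 gives (1,0), (−√2/2,√2/2), (0,−1), (√2/2,√2/2).
#1 (3, 2, -2, -2): internal (0.17157, 2.00000); octagon support 2.00000 vs apothem 0.8 → ∉ W
#2 (-1, 0, -1, 0): internal (-1.00000, 1.00000); octagon support 1.41421 vs apothem 0.8 → ∉ W
#3 (0, 0, 3, 3): internal (2.12132, -0.87868); octagon support 2.12132 vs apothem 0.8 → ∉ W

none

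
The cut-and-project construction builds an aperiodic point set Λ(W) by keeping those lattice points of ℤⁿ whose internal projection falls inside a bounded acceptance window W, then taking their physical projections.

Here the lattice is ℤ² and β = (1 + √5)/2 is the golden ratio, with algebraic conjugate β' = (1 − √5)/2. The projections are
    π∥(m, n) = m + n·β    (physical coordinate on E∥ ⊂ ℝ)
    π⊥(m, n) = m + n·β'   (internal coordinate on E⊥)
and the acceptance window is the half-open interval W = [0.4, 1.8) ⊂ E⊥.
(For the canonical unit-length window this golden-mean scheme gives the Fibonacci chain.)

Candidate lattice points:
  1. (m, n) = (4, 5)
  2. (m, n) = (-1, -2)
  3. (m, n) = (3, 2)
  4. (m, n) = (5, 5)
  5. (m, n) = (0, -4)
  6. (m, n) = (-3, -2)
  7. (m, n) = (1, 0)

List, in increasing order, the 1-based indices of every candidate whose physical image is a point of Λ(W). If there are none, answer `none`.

1, 3, 7

Compute β' = (1−√5)/2 = -0.61803, so π⊥(m,n) = m -0.61803·n.
candidate 1: (m,n)=(4,5) → π∥ = 4+5·β ≈ 12.09017, π⊥ = 4+5·β' ≈ 0.90983 ∈ [0.4, 1.8) ⇒ IN Λ
candidate 2: (m,n)=(-1,-2) → π∥ = -1-2·β ≈ -4.23607, π⊥ = -1-2·β' ≈ 0.23607 ∉ [0.4, 1.8) ⇒ out
candidate 3: (m,n)=(3,2) → π∥ = 3+2·β ≈ 6.23607, π⊥ = 3+2·β' ≈ 1.76393 ∈ [0.4, 1.8) ⇒ IN Λ
candidate 4: (m,n)=(5,5) → π∥ = 5+5·β ≈ 13.09017, π⊥ = 5+5·β' ≈ 1.90983 ∉ [0.4, 1.8) ⇒ out
candidate 5: (m,n)=(0,-4) → π∥ = 0-4·β ≈ -6.47214, π⊥ = 0-4·β' ≈ 2.47214 ∉ [0.4, 1.8) ⇒ out
candidate 6: (m,n)=(-3,-2) → π∥ = -3-2·β ≈ -6.23607, π⊥ = -3-2·β' ≈ -1.76393 ∉ [0.4, 1.8) ⇒ out
candidate 7: (m,n)=(1,0) → π∥ = 1+0·β ≈ 1.00000, π⊥ = 1+0·β' ≈ 1.00000 ∈ [0.4, 1.8) ⇒ IN Λ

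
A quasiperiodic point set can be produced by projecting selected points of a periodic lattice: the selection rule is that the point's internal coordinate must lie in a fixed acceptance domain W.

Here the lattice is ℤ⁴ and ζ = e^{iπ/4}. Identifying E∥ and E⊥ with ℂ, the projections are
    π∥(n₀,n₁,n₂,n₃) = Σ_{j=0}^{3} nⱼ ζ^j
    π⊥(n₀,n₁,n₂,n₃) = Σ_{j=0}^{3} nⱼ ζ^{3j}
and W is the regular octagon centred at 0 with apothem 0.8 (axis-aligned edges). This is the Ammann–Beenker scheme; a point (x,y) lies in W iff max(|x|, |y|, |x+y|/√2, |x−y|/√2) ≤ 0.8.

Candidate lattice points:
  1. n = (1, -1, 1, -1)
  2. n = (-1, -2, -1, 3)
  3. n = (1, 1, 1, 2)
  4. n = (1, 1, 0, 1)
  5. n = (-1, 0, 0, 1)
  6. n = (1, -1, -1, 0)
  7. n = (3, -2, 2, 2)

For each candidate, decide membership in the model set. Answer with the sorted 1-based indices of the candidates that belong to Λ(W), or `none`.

5

With ζ = e^{iπ/4} the internal vectors are ζ^0,ζ^3,ζ^6,ζ^9.
#1 (1, -1, 1, -1): internal (1.00000, -2.41421); octagon support 2.41421 vs apothem 0.8 → ∉ W
#2 (-1, -2, -1, 3): internal (2.53553, 1.70711); octagon support 3.00000 vs apothem 0.8 → ∉ W
#3 (1, 1, 1, 2): internal (1.70711, 1.12132); octagon support 2.00000 vs apothem 0.8 → ∉ W
#4 (1, 1, 0, 1): internal (1.00000, 1.41421); octagon support 1.70711 vs apothem 0.8 → ∉ W
#5 (-1, 0, 0, 1): internal (-0.29289, 0.70711); octagon support 0.70711 vs apothem 0.8 → ∈ W
#6 (1, -1, -1, 0): internal (1.70711, 0.29289); octagon support 1.70711 vs apothem 0.8 → ∉ W
#7 (3, -2, 2, 2): internal (5.82843, -2.00000); octagon support 5.82843 vs apothem 0.8 → ∉ W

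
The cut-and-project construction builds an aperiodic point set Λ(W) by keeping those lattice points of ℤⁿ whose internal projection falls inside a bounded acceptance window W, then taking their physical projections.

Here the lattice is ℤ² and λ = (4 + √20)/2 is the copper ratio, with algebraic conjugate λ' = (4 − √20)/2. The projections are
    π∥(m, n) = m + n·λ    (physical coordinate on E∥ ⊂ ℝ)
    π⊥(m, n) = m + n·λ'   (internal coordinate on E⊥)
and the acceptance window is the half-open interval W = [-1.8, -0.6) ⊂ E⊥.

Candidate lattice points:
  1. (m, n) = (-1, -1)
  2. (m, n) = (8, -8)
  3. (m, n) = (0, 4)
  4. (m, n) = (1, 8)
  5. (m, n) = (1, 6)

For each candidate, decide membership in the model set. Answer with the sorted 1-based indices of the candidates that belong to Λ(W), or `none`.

1, 3, 4

Compute λ' = (4−√20)/2 = -0.2361, so π⊥(m,n) = m -0.2361·n.
[1] lift (-1,-1): star map gives -0.7639; window check -1.8 ≤ -0.7639 < -0.6 is true → IN Λ
[2] lift (8,-8): star map gives 9.8885; window check -1.8 ≤ 9.8885 < -0.6 is false → out
[3] lift (0,4): star map gives -0.9443; window check -1.8 ≤ -0.9443 < -0.6 is true → IN Λ
[4] lift (1,8): star map gives -0.8885; window check -1.8 ≤ -0.8885 < -0.6 is true → IN Λ
[5] lift (1,6): star map gives -0.4164; window check -1.8 ≤ -0.4164 < -0.6 is false → out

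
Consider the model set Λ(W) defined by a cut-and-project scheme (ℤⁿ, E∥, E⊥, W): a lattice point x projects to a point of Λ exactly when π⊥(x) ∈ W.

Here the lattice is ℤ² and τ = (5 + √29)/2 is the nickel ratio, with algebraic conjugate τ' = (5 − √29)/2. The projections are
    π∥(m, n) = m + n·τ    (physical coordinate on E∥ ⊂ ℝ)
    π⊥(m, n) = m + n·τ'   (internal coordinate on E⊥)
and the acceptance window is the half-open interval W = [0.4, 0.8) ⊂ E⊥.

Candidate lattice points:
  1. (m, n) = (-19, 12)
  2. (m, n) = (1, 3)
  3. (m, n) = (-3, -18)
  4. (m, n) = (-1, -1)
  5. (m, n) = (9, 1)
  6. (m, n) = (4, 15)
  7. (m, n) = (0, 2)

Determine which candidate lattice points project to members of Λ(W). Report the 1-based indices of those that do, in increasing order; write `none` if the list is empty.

τ' = (5−√29)/2 ≈ -0.19258.
[1] lift (-19,12): star map gives -21.31099; window check 0.4 ≤ -21.31099 < 0.8 is false → out
[2] lift (1,3): star map gives 0.42225; window check 0.4 ≤ 0.42225 < 0.8 is true → IN Λ
[3] lift (-3,-18): star map gives 0.46648; window check 0.4 ≤ 0.46648 < 0.8 is true → IN Λ
[4] lift (-1,-1): star map gives -0.80742; window check 0.4 ≤ -0.80742 < 0.8 is false → out
[5] lift (9,1): star map gives 8.80742; window check 0.4 ≤ 8.80742 < 0.8 is false → out
[6] lift (4,15): star map gives 1.11126; window check 0.4 ≤ 1.11126 < 0.8 is false → out
[7] lift (0,2): star map gives -0.38516; window check 0.4 ≤ -0.38516 < 0.8 is false → out

2, 3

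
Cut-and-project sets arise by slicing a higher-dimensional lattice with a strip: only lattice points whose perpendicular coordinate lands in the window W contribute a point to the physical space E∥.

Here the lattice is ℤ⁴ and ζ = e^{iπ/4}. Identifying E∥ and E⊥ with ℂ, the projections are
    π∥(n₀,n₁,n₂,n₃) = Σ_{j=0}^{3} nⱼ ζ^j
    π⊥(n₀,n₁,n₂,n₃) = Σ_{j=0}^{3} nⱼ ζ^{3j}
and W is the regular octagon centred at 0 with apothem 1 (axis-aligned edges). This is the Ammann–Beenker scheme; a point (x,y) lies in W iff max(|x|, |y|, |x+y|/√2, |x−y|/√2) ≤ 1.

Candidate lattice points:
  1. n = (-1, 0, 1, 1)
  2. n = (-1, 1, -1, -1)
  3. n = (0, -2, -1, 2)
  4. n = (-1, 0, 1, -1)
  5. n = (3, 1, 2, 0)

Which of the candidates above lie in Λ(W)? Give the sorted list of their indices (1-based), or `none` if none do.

π⊥(n) = n₀ + n₁ζ³ + n₂ζ⁶ + n₃ζ⁹ where ζ = e^{iπ/4}.
#1 (-1, 0, 1, 1): internal (-0.2929, -0.2929); octagon support 0.4142 vs apothem 1 → ∈ W
#2 (-1, 1, -1, -1): internal (-2.4142, 1.0000); octagon support 2.4142 vs apothem 1 → ∉ W
#3 (0, -2, -1, 2): internal (2.8284, 1.0000); octagon support 2.8284 vs apothem 1 → ∉ W
#4 (-1, 0, 1, -1): internal (-1.7071, -1.7071); octagon support 2.4142 vs apothem 1 → ∉ W
#5 (3, 1, 2, 0): internal (2.2929, -1.2929); octagon support 2.5355 vs apothem 1 → ∉ W

1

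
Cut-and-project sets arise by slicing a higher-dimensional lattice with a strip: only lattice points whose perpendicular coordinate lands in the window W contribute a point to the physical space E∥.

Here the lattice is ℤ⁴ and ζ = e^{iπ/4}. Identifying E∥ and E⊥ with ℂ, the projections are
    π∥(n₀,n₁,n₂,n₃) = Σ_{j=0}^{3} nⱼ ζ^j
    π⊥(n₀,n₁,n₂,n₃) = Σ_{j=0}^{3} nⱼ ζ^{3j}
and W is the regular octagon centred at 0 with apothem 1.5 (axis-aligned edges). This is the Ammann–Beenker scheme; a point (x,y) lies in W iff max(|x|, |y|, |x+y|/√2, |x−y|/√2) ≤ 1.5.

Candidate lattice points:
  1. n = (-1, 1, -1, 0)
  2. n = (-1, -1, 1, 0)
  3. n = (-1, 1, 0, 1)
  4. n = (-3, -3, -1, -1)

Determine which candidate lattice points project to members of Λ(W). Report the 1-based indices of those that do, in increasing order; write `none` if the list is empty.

none

Internal map: ζ^{3j} for j=0..3 gives (1,0), (−√2/2,√2/2), (0,−1), (√2/2,√2/2).
candidate 1: n = (-1, 1, -1, 0) → π⊥ ≈ (-1.70711, +1.70711); max(|x|,|y|,|x±y|/√2) = 2.41421 > 1.5 ⇒ ∉ W
candidate 2: n = (-1, -1, 1, 0) → π⊥ ≈ (-0.29289, -1.70711); max(|x|,|y|,|x±y|/√2) = 1.70711 > 1.5 ⇒ ∉ W
candidate 3: n = (-1, 1, 0, 1) → π⊥ ≈ (-1.00000, +1.41421); max(|x|,|y|,|x±y|/√2) = 1.70711 > 1.5 ⇒ ∉ W
candidate 4: n = (-3, -3, -1, -1) → π⊥ ≈ (-1.58579, -1.82843); max(|x|,|y|,|x±y|/√2) = 2.41421 > 1.5 ⇒ ∉ W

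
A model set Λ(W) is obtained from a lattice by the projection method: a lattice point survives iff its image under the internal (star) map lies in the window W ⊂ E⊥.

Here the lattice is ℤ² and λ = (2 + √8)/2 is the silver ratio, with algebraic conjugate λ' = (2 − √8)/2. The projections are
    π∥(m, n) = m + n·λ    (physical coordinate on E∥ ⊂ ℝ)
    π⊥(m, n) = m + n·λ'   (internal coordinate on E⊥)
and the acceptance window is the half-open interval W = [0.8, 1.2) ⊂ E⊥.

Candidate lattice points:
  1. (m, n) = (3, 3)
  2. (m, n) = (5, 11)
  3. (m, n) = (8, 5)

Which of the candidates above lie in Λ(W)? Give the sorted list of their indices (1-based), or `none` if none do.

Compute λ' = (2−√8)/2 = -0.4142, so π⊥(m,n) = m -0.4142·n.
#1 (3,3): internal coord 3 + (3)·λ' = +1.7574; +1.7574 ∉ [0.8, 1.2) → out
#2 (5,11): internal coord 5 + (11)·λ' = +0.4437; +0.4437 ∉ [0.8, 1.2) → out
#3 (8,5): internal coord 8 + (5)·λ' = +5.9289; +5.9289 ∉ [0.8, 1.2) → out

none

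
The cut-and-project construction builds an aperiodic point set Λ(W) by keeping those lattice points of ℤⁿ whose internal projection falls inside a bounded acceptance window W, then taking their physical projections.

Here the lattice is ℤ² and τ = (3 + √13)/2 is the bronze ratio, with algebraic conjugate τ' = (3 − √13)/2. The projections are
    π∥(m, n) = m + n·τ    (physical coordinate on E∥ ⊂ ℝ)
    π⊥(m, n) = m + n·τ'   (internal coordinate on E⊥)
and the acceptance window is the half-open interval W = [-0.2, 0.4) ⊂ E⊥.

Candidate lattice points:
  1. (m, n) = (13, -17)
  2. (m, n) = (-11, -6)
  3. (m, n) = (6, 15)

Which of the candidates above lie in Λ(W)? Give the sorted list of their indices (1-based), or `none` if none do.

τ' = (3−√13)/2 ≈ -0.302776.
#1 (13,-17): internal coord 13 + (-17)·τ' = +18.147186; +18.147186 ∉ [-0.2, 0.4) → out
#2 (-11,-6): internal coord -11 + (-6)·τ' = -9.183346; -9.183346 ∉ [-0.2, 0.4) → out
#3 (6,15): internal coord 6 + (15)·τ' = +1.458365; +1.458365 ∉ [-0.2, 0.4) → out

none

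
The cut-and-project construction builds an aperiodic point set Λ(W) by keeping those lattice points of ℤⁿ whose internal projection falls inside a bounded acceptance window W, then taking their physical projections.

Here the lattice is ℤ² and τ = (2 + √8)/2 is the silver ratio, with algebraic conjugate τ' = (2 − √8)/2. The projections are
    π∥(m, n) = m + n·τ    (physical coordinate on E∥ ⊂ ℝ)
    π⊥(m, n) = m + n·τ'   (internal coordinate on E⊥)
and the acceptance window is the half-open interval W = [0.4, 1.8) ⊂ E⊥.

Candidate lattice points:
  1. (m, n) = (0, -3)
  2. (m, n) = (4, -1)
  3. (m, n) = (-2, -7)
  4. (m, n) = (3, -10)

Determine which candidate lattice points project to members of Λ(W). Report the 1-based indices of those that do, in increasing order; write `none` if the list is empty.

1, 3

Compute τ' = (2−√8)/2 = -0.414214, so π⊥(m,n) = m -0.414214·n.
candidate 1: (m,n)=(0,-3) → π∥ = 0-3·τ ≈ -7.242641, π⊥ = 0-3·τ' ≈ 1.242641 ∈ [0.4, 1.8) ⇒ IN Λ
candidate 2: (m,n)=(4,-1) → π∥ = 4-1·τ ≈ 1.585786, π⊥ = 4-1·τ' ≈ 4.414214 ∉ [0.4, 1.8) ⇒ out
candidate 3: (m,n)=(-2,-7) → π∥ = -2-7·τ ≈ -18.899495, π⊥ = -2-7·τ' ≈ 0.899495 ∈ [0.4, 1.8) ⇒ IN Λ
candidate 4: (m,n)=(3,-10) → π∥ = 3-10·τ ≈ -21.142136, π⊥ = 3-10·τ' ≈ 7.142136 ∉ [0.4, 1.8) ⇒ out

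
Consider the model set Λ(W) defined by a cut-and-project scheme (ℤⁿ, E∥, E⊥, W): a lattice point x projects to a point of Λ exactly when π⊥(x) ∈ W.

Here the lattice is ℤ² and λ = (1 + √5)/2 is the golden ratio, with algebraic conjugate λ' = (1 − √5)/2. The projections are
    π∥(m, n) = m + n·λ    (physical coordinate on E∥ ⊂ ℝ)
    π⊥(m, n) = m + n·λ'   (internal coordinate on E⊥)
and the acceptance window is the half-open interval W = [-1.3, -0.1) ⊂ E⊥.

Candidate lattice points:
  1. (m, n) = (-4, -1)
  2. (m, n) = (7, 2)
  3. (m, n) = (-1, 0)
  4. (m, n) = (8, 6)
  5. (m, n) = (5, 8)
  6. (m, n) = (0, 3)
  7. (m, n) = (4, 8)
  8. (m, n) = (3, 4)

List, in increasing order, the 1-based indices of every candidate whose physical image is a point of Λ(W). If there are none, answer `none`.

Numerically λ ≈ 1.6180 and λ' = −1/λ ≈ -0.6180.
#1 (-4,-1): internal coord -4 + (-1)·λ' = -3.3820; -3.3820 ∉ [-1.3, -0.1) → out
#2 (7,2): internal coord 7 + (2)·λ' = +5.7639; +5.7639 ∉ [-1.3, -0.1) → out
#3 (-1,0): internal coord -1 + (0)·λ' = -1.0000; -1.0000 ∈ [-1.3, -0.1) → IN Λ
#4 (8,6): internal coord 8 + (6)·λ' = +4.2918; +4.2918 ∉ [-1.3, -0.1) → out
#5 (5,8): internal coord 5 + (8)·λ' = +0.0557; +0.0557 ∉ [-1.3, -0.1) → out
#6 (0,3): internal coord 0 + (3)·λ' = -1.8541; -1.8541 ∉ [-1.3, -0.1) → out
#7 (4,8): internal coord 4 + (8)·λ' = -0.9443; -0.9443 ∈ [-1.3, -0.1) → IN Λ
#8 (3,4): internal coord 3 + (4)·λ' = +0.5279; +0.5279 ∉ [-1.3, -0.1) → out

3, 7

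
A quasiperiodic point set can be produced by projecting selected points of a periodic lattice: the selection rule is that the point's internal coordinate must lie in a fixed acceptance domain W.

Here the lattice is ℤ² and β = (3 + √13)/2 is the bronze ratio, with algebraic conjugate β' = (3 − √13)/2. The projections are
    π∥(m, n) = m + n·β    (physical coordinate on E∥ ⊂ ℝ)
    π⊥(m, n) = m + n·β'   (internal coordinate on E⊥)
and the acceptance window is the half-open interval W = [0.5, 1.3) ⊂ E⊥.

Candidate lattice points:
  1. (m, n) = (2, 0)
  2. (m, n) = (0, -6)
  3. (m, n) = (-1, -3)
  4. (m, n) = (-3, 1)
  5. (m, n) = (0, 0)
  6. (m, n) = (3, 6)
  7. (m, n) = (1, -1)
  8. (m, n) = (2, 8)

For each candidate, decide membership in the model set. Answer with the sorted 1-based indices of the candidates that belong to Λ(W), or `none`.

Numerically β ≈ 3.30278 and β' = −1/β ≈ -0.30278.
[1] lift (2,0): star map gives 2.00000; window check 0.5 ≤ 2.00000 < 1.3 is false → out
[2] lift (0,-6): star map gives 1.81665; window check 0.5 ≤ 1.81665 < 1.3 is false → out
[3] lift (-1,-3): star map gives -0.09167; window check 0.5 ≤ -0.09167 < 1.3 is false → out
[4] lift (-3,1): star map gives -3.30278; window check 0.5 ≤ -3.30278 < 1.3 is false → out
[5] lift (0,0): star map gives 0.00000; window check 0.5 ≤ 0.00000 < 1.3 is false → out
[6] lift (3,6): star map gives 1.18335; window check 0.5 ≤ 1.18335 < 1.3 is true → IN Λ
[7] lift (1,-1): star map gives 1.30278; window check 0.5 ≤ 1.30278 < 1.3 is false → out
[8] lift (2,8): star map gives -0.42221; window check 0.5 ≤ -0.42221 < 1.3 is false → out

6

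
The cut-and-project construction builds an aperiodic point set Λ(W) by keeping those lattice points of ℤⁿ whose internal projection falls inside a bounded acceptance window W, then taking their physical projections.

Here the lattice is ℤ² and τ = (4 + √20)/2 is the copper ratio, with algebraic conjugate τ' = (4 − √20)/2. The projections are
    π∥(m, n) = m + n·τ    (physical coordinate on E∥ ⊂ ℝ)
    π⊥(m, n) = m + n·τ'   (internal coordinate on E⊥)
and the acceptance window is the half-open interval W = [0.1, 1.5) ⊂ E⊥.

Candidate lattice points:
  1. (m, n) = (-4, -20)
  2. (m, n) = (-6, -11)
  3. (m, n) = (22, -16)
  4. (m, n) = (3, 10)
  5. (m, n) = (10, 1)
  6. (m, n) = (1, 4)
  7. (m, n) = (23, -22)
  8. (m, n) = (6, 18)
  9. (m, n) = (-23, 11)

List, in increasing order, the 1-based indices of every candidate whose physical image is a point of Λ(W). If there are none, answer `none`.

Compute τ' = (4−√20)/2 = -0.2361, so π⊥(m,n) = m -0.2361·n.
candidate 1: (m,n)=(-4,-20) → π∥ = -4-20·τ ≈ -88.7214, π⊥ = -4-20·τ' ≈ 0.7214 ∈ [0.1, 1.5) ⇒ IN Λ
candidate 2: (m,n)=(-6,-11) → π∥ = -6-11·τ ≈ -52.5967, π⊥ = -6-11·τ' ≈ -3.4033 ∉ [0.1, 1.5) ⇒ out
candidate 3: (m,n)=(22,-16) → π∥ = 22-16·τ ≈ -45.7771, π⊥ = 22-16·τ' ≈ 25.7771 ∉ [0.1, 1.5) ⇒ out
candidate 4: (m,n)=(3,10) → π∥ = 3+10·τ ≈ 45.3607, π⊥ = 3+10·τ' ≈ 0.6393 ∈ [0.1, 1.5) ⇒ IN Λ
candidate 5: (m,n)=(10,1) → π∥ = 10+1·τ ≈ 14.2361, π⊥ = 10+1·τ' ≈ 9.7639 ∉ [0.1, 1.5) ⇒ out
candidate 6: (m,n)=(1,4) → π∥ = 1+4·τ ≈ 17.9443, π⊥ = 1+4·τ' ≈ 0.0557 ∉ [0.1, 1.5) ⇒ out
candidate 7: (m,n)=(23,-22) → π∥ = 23-22·τ ≈ -70.1935, π⊥ = 23-22·τ' ≈ 28.1935 ∉ [0.1, 1.5) ⇒ out
candidate 8: (m,n)=(6,18) → π∥ = 6+18·τ ≈ 82.2492, π⊥ = 6+18·τ' ≈ 1.7508 ∉ [0.1, 1.5) ⇒ out
candidate 9: (m,n)=(-23,11) → π∥ = -23+11·τ ≈ 23.5967, π⊥ = -23+11·τ' ≈ -25.5967 ∉ [0.1, 1.5) ⇒ out

1, 4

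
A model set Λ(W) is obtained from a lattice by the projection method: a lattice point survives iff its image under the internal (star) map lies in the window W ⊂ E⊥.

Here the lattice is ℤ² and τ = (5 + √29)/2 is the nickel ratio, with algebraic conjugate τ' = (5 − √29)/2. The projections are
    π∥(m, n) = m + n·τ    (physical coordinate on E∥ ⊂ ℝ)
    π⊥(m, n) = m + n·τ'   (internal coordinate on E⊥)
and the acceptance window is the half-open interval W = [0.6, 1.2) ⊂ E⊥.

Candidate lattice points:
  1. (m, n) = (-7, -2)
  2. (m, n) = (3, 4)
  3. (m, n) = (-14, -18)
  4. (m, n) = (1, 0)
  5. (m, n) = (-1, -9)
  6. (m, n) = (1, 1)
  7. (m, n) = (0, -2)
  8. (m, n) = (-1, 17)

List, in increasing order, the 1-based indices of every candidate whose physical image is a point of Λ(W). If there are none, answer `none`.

τ' = (5−√29)/2 ≈ -0.1926.
#1 (-7,-2): internal coord -7 + (-2)·τ' = -6.6148; -6.6148 ∉ [0.6, 1.2) → out
#2 (3,4): internal coord 3 + (4)·τ' = +2.2297; +2.2297 ∉ [0.6, 1.2) → out
#3 (-14,-18): internal coord -14 + (-18)·τ' = -10.5335; -10.5335 ∉ [0.6, 1.2) → out
#4 (1,0): internal coord 1 + (0)·τ' = +1.0000; +1.0000 ∈ [0.6, 1.2) → IN Λ
#5 (-1,-9): internal coord -1 + (-9)·τ' = +0.7332; +0.7332 ∈ [0.6, 1.2) → IN Λ
#6 (1,1): internal coord 1 + (1)·τ' = +0.8074; +0.8074 ∈ [0.6, 1.2) → IN Λ
#7 (0,-2): internal coord 0 + (-2)·τ' = +0.3852; +0.3852 ∉ [0.6, 1.2) → out
#8 (-1,17): internal coord -1 + (17)·τ' = -4.2739; -4.2739 ∉ [0.6, 1.2) → out

4, 5, 6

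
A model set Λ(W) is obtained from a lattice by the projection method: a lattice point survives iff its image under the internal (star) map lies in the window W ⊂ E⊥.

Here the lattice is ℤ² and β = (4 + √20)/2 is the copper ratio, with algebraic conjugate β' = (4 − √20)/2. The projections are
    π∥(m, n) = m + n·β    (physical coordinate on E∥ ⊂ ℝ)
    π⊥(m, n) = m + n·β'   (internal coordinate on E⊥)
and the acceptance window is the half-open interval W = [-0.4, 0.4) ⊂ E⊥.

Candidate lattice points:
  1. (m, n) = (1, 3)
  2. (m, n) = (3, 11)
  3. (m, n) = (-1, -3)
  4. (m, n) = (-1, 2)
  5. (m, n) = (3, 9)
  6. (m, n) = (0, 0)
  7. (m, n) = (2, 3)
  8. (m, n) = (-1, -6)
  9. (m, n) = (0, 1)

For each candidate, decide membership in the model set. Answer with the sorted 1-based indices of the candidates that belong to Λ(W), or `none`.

β' = (4−√20)/2 ≈ -0.236068.
#1 (1,3): internal coord 1 + (3)·β' = +0.291796; +0.291796 ∈ [-0.4, 0.4) → IN Λ
#2 (3,11): internal coord 3 + (11)·β' = +0.403252; +0.403252 ∉ [-0.4, 0.4) → out
#3 (-1,-3): internal coord -1 + (-3)·β' = -0.291796; -0.291796 ∈ [-0.4, 0.4) → IN Λ
#4 (-1,2): internal coord -1 + (2)·β' = -1.472136; -1.472136 ∉ [-0.4, 0.4) → out
#5 (3,9): internal coord 3 + (9)·β' = +0.875388; +0.875388 ∉ [-0.4, 0.4) → out
#6 (0,0): internal coord 0 + (0)·β' = +0.000000; +0.000000 ∈ [-0.4, 0.4) → IN Λ
#7 (2,3): internal coord 2 + (3)·β' = +1.291796; +1.291796 ∉ [-0.4, 0.4) → out
#8 (-1,-6): internal coord -1 + (-6)·β' = +0.416408; +0.416408 ∉ [-0.4, 0.4) → out
#9 (0,1): internal coord 0 + (1)·β' = -0.236068; -0.236068 ∈ [-0.4, 0.4) → IN Λ

1, 3, 6, 9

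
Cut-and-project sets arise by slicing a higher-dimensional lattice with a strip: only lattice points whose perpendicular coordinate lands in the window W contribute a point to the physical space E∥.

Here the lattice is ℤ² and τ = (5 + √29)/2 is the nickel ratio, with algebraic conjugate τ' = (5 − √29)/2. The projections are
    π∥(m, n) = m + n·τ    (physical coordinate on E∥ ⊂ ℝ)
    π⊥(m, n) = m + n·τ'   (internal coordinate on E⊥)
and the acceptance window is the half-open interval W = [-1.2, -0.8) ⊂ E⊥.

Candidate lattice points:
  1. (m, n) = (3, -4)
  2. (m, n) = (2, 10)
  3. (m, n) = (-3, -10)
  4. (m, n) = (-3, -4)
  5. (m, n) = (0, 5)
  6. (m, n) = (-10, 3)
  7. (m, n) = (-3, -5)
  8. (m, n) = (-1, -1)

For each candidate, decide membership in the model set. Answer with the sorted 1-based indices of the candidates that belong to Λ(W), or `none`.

Numerically τ ≈ 5.19258 and τ' = −1/τ ≈ -0.19258.
#1 (3,-4): internal coord 3 + (-4)·τ' = +3.77033; +3.77033 ∉ [-1.2, -0.8) → out
#2 (2,10): internal coord 2 + (10)·τ' = +0.07418; +0.07418 ∉ [-1.2, -0.8) → out
#3 (-3,-10): internal coord -3 + (-10)·τ' = -1.07418; -1.07418 ∈ [-1.2, -0.8) → IN Λ
#4 (-3,-4): internal coord -3 + (-4)·τ' = -2.22967; -2.22967 ∉ [-1.2, -0.8) → out
#5 (0,5): internal coord 0 + (5)·τ' = -0.96291; -0.96291 ∈ [-1.2, -0.8) → IN Λ
#6 (-10,3): internal coord -10 + (3)·τ' = -10.57775; -10.57775 ∉ [-1.2, -0.8) → out
#7 (-3,-5): internal coord -3 + (-5)·τ' = -2.03709; -2.03709 ∉ [-1.2, -0.8) → out
#8 (-1,-1): internal coord -1 + (-1)·τ' = -0.80742; -0.80742 ∈ [-1.2, -0.8) → IN Λ

3, 5, 8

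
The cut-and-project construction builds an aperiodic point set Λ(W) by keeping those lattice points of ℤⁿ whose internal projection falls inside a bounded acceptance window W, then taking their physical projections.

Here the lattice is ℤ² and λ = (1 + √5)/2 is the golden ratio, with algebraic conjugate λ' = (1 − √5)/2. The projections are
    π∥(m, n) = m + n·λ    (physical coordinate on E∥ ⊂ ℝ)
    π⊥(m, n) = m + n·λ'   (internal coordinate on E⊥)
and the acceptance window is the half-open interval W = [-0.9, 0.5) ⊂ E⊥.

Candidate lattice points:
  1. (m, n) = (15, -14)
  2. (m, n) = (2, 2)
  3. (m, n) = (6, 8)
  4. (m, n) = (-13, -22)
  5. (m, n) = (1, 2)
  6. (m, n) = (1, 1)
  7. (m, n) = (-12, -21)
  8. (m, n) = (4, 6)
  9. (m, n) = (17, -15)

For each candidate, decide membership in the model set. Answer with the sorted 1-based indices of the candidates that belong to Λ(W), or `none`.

Compute λ' = (1−√5)/2 = -0.61803, so π⊥(m,n) = m -0.61803·n.
candidate 1: (m,n)=(15,-14) → π∥ = 15-14·λ ≈ -7.65248, π⊥ = 15-14·λ' ≈ 23.65248 ∉ [-0.9, 0.5) ⇒ out
candidate 2: (m,n)=(2,2) → π∥ = 2+2·λ ≈ 5.23607, π⊥ = 2+2·λ' ≈ 0.76393 ∉ [-0.9, 0.5) ⇒ out
candidate 3: (m,n)=(6,8) → π∥ = 6+8·λ ≈ 18.94427, π⊥ = 6+8·λ' ≈ 1.05573 ∉ [-0.9, 0.5) ⇒ out
candidate 4: (m,n)=(-13,-22) → π∥ = -13-22·λ ≈ -48.59675, π⊥ = -13-22·λ' ≈ 0.59675 ∉ [-0.9, 0.5) ⇒ out
candidate 5: (m,n)=(1,2) → π∥ = 1+2·λ ≈ 4.23607, π⊥ = 1+2·λ' ≈ -0.23607 ∈ [-0.9, 0.5) ⇒ IN Λ
candidate 6: (m,n)=(1,1) → π∥ = 1+1·λ ≈ 2.61803, π⊥ = 1+1·λ' ≈ 0.38197 ∈ [-0.9, 0.5) ⇒ IN Λ
candidate 7: (m,n)=(-12,-21) → π∥ = -12-21·λ ≈ -45.97871, π⊥ = -12-21·λ' ≈ 0.97871 ∉ [-0.9, 0.5) ⇒ out
candidate 8: (m,n)=(4,6) → π∥ = 4+6·λ ≈ 13.70820, π⊥ = 4+6·λ' ≈ 0.29180 ∈ [-0.9, 0.5) ⇒ IN Λ
candidate 9: (m,n)=(17,-15) → π∥ = 17-15·λ ≈ -7.27051, π⊥ = 17-15·λ' ≈ 26.27051 ∉ [-0.9, 0.5) ⇒ out

5, 6, 8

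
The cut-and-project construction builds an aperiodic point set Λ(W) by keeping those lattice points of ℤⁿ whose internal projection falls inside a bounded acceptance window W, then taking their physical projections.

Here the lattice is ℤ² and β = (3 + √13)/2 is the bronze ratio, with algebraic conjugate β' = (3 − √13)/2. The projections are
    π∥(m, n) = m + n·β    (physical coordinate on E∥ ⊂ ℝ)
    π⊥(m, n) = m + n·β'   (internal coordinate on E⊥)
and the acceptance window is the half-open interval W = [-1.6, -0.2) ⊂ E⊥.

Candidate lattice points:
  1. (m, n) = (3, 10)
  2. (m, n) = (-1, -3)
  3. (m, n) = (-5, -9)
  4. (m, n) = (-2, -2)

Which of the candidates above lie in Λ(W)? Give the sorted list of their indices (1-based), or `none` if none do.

4

Numerically β ≈ 3.3028 and β' = −1/β ≈ -0.3028.
[1] lift (3,10): star map gives -0.0278; window check -1.6 ≤ -0.0278 < -0.2 is false → out
[2] lift (-1,-3): star map gives -0.0917; window check -1.6 ≤ -0.0917 < -0.2 is false → out
[3] lift (-5,-9): star map gives -2.2750; window check -1.6 ≤ -2.2750 < -0.2 is false → out
[4] lift (-2,-2): star map gives -1.3944; window check -1.6 ≤ -1.3944 < -0.2 is true → IN Λ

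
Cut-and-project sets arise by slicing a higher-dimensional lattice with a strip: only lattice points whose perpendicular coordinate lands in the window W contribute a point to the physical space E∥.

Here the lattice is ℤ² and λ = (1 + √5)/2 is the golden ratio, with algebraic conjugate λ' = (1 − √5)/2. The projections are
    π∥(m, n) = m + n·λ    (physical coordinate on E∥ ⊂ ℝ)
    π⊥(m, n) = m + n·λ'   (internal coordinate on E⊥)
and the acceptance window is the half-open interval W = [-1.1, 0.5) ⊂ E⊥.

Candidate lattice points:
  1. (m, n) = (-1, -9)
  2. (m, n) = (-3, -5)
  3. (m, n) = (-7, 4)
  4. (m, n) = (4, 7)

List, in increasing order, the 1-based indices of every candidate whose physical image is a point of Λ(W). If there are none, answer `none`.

2, 4

Numerically λ ≈ 1.61803 and λ' = −1/λ ≈ -0.61803.
candidate 1: (m,n)=(-1,-9) → π∥ = -1-9·λ ≈ -15.56231, π⊥ = -1-9·λ' ≈ 4.56231 ∉ [-1.1, 0.5) ⇒ out
candidate 2: (m,n)=(-3,-5) → π∥ = -3-5·λ ≈ -11.09017, π⊥ = -3-5·λ' ≈ 0.09017 ∈ [-1.1, 0.5) ⇒ IN Λ
candidate 3: (m,n)=(-7,4) → π∥ = -7+4·λ ≈ -0.52786, π⊥ = -7+4·λ' ≈ -9.47214 ∉ [-1.1, 0.5) ⇒ out
candidate 4: (m,n)=(4,7) → π∥ = 4+7·λ ≈ 15.32624, π⊥ = 4+7·λ' ≈ -0.32624 ∈ [-1.1, 0.5) ⇒ IN Λ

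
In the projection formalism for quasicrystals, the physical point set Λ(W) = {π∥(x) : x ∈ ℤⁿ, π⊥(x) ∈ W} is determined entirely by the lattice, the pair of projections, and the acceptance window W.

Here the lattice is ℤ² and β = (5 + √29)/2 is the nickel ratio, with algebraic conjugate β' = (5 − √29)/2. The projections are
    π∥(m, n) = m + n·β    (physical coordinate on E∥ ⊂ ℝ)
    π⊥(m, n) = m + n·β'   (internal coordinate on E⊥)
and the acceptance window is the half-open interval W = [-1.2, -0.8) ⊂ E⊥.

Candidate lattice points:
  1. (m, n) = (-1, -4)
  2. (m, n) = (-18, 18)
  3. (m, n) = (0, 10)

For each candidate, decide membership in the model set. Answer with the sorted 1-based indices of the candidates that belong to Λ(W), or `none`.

none

β' = (5−√29)/2 ≈ -0.1926.
[1] lift (-1,-4): star map gives -0.2297; window check -1.2 ≤ -0.2297 < -0.8 is false → out
[2] lift (-18,18): star map gives -21.4665; window check -1.2 ≤ -21.4665 < -0.8 is false → out
[3] lift (0,10): star map gives -1.9258; window check -1.2 ≤ -1.9258 < -0.8 is false → out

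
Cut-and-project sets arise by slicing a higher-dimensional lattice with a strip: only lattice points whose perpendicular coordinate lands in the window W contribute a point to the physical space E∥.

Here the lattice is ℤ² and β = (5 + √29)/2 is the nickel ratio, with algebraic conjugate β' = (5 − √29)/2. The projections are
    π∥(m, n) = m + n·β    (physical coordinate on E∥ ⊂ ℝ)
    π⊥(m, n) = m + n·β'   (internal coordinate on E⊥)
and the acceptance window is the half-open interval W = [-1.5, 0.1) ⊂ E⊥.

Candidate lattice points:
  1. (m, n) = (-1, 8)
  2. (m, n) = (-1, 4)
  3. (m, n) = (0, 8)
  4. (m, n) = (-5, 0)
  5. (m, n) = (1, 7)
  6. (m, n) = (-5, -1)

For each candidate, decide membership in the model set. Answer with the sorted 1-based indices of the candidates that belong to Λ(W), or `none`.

Numerically β ≈ 5.192582 and β' = −1/β ≈ -0.192582.
#1 (-1,8): internal coord -1 + (8)·β' = -2.540659; -2.540659 ∉ [-1.5, 0.1) → out
#2 (-1,4): internal coord -1 + (4)·β' = -1.770330; -1.770330 ∉ [-1.5, 0.1) → out
#3 (0,8): internal coord 0 + (8)·β' = -1.540659; -1.540659 ∉ [-1.5, 0.1) → out
#4 (-5,0): internal coord -5 + (0)·β' = -5.000000; -5.000000 ∉ [-1.5, 0.1) → out
#5 (1,7): internal coord 1 + (7)·β' = -0.348077; -0.348077 ∈ [-1.5, 0.1) → IN Λ
#6 (-5,-1): internal coord -5 + (-1)·β' = -4.807418; -4.807418 ∉ [-1.5, 0.1) → out

5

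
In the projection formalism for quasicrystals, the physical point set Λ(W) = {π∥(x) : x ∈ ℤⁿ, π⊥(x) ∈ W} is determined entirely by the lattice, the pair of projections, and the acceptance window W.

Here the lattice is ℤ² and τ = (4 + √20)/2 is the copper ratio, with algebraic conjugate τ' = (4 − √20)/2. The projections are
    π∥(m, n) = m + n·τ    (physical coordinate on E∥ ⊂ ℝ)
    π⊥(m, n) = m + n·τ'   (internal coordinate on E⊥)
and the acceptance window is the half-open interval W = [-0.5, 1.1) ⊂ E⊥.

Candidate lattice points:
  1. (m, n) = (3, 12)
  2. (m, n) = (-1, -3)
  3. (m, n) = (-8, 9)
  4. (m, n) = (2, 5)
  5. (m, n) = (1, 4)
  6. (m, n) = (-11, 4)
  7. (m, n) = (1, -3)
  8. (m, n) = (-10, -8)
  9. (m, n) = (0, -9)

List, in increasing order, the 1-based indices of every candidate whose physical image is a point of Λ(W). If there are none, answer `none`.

Compute τ' = (4−√20)/2 = -0.2361, so π⊥(m,n) = m -0.2361·n.
candidate 1: (m,n)=(3,12) → π∥ = 3+12·τ ≈ 53.8328, π⊥ = 3+12·τ' ≈ 0.1672 ∈ [-0.5, 1.1) ⇒ IN Λ
candidate 2: (m,n)=(-1,-3) → π∥ = -1-3·τ ≈ -13.7082, π⊥ = -1-3·τ' ≈ -0.2918 ∈ [-0.5, 1.1) ⇒ IN Λ
candidate 3: (m,n)=(-8,9) → π∥ = -8+9·τ ≈ 30.1246, π⊥ = -8+9·τ' ≈ -10.1246 ∉ [-0.5, 1.1) ⇒ out
candidate 4: (m,n)=(2,5) → π∥ = 2+5·τ ≈ 23.1803, π⊥ = 2+5·τ' ≈ 0.8197 ∈ [-0.5, 1.1) ⇒ IN Λ
candidate 5: (m,n)=(1,4) → π∥ = 1+4·τ ≈ 17.9443, π⊥ = 1+4·τ' ≈ 0.0557 ∈ [-0.5, 1.1) ⇒ IN Λ
candidate 6: (m,n)=(-11,4) → π∥ = -11+4·τ ≈ 5.9443, π⊥ = -11+4·τ' ≈ -11.9443 ∉ [-0.5, 1.1) ⇒ out
candidate 7: (m,n)=(1,-3) → π∥ = 1-3·τ ≈ -11.7082, π⊥ = 1-3·τ' ≈ 1.7082 ∉ [-0.5, 1.1) ⇒ out
candidate 8: (m,n)=(-10,-8) → π∥ = -10-8·τ ≈ -43.8885, π⊥ = -10-8·τ' ≈ -8.1115 ∉ [-0.5, 1.1) ⇒ out
candidate 9: (m,n)=(0,-9) → π∥ = 0-9·τ ≈ -38.1246, π⊥ = 0-9·τ' ≈ 2.1246 ∉ [-0.5, 1.1) ⇒ out

1, 2, 4, 5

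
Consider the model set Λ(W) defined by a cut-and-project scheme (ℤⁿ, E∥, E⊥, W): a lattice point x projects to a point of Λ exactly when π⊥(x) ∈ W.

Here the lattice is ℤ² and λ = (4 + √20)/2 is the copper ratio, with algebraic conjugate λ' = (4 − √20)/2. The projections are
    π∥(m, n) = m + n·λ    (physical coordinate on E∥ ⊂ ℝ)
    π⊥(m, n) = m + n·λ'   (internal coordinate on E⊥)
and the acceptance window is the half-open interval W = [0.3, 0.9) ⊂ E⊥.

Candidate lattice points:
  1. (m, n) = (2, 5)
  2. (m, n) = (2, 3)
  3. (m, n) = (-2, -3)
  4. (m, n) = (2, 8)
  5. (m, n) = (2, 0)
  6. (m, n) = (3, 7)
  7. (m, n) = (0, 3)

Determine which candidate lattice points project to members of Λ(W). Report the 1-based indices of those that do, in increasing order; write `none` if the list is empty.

λ' = (4−√20)/2 ≈ -0.2361.
[1] lift (2,5): star map gives 0.8197; window check 0.3 ≤ 0.8197 < 0.9 is true → IN Λ
[2] lift (2,3): star map gives 1.2918; window check 0.3 ≤ 1.2918 < 0.9 is false → out
[3] lift (-2,-3): star map gives -1.2918; window check 0.3 ≤ -1.2918 < 0.9 is false → out
[4] lift (2,8): star map gives 0.1115; window check 0.3 ≤ 0.1115 < 0.9 is false → out
[5] lift (2,0): star map gives 2.0000; window check 0.3 ≤ 2.0000 < 0.9 is false → out
[6] lift (3,7): star map gives 1.3475; window check 0.3 ≤ 1.3475 < 0.9 is false → out
[7] lift (0,3): star map gives -0.7082; window check 0.3 ≤ -0.7082 < 0.9 is false → out

1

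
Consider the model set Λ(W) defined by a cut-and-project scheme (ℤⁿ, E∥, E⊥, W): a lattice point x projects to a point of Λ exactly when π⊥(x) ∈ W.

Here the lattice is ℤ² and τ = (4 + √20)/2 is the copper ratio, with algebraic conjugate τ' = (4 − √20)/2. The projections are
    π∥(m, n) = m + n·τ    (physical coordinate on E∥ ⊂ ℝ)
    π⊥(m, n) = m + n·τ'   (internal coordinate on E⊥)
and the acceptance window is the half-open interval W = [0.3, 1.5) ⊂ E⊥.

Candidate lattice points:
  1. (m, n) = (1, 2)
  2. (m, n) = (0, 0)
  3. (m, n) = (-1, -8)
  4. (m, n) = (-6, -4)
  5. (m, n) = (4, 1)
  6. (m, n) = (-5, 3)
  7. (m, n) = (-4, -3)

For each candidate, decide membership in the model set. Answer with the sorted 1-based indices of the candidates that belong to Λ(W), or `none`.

1, 3

Numerically τ ≈ 4.236068 and τ' = −1/τ ≈ -0.236068.
candidate 1: (m,n)=(1,2) → π∥ = 1+2·τ ≈ 9.472136, π⊥ = 1+2·τ' ≈ 0.527864 ∈ [0.3, 1.5) ⇒ IN Λ
candidate 2: (m,n)=(0,0) → π∥ = 0+0·τ ≈ 0.000000, π⊥ = 0+0·τ' ≈ 0.000000 ∉ [0.3, 1.5) ⇒ out
candidate 3: (m,n)=(-1,-8) → π∥ = -1-8·τ ≈ -34.888544, π⊥ = -1-8·τ' ≈ 0.888544 ∈ [0.3, 1.5) ⇒ IN Λ
candidate 4: (m,n)=(-6,-4) → π∥ = -6-4·τ ≈ -22.944272, π⊥ = -6-4·τ' ≈ -5.055728 ∉ [0.3, 1.5) ⇒ out
candidate 5: (m,n)=(4,1) → π∥ = 4+1·τ ≈ 8.236068, π⊥ = 4+1·τ' ≈ 3.763932 ∉ [0.3, 1.5) ⇒ out
candidate 6: (m,n)=(-5,3) → π∥ = -5+3·τ ≈ 7.708204, π⊥ = -5+3·τ' ≈ -5.708204 ∉ [0.3, 1.5) ⇒ out
candidate 7: (m,n)=(-4,-3) → π∥ = -4-3·τ ≈ -16.708204, π⊥ = -4-3·τ' ≈ -3.291796 ∉ [0.3, 1.5) ⇒ out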